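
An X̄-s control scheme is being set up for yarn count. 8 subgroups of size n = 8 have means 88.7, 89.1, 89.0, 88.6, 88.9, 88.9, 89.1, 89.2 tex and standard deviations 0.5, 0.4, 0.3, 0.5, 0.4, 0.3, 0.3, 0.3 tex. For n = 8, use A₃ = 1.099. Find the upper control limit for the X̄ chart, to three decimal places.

X̄̄ = (88.7 + 89.1 + 89.0 + 88.6 + 88.9 + 88.9 + 89.1 + 89.2) / 8 = 88.9375
s̄ = (0.5 + 0.4 + 0.3 + 0.5 + 0.4 + 0.3 + 0.3 + 0.3) / 8 = 0.3750
UCL = X̄̄ + A₃·s̄ = 88.9375 + 1.099 × 0.3750 = 89.3496

89.350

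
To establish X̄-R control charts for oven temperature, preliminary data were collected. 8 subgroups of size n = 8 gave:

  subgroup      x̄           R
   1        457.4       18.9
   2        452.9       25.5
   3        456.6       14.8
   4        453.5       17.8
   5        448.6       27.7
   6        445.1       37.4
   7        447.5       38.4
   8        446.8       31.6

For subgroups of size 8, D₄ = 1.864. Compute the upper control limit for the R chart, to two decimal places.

R̄ = (18.9 + 25.5 + 14.8 + 17.8 + 27.7 + 37.4 + 38.4 + 31.6) / 8 = 212.1000 / 8 = 26.5125
UCL_R = D₄·R̄ = 1.864 × 26.5125 = 49.4193

49.42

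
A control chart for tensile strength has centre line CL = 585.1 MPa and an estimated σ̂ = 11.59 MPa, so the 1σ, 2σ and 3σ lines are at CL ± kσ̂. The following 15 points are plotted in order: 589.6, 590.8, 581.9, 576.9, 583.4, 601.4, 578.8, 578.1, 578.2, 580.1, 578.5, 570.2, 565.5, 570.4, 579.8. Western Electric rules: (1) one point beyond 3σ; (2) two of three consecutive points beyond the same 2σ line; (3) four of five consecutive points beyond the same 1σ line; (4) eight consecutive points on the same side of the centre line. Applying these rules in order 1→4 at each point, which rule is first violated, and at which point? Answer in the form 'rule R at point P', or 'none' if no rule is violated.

rule 4 at point 14

Zone of each point (C = within 1σ̂, B = 1σ̂–2σ̂, A = 2σ̂–3σ̂, * = beyond 3σ̂; sign = side of CL): 1:+C, 2:+C, 3:-C, 4:-C, 5:-C, 6:+B, 7:-C, 8:-C, 9:-C, 10:-C, 11:-C, 12:-B, 13:-B, 14:-B, 15:-C
Rule 4 (eight consecutive points on the same side of the centre line) is satisfied at point 14.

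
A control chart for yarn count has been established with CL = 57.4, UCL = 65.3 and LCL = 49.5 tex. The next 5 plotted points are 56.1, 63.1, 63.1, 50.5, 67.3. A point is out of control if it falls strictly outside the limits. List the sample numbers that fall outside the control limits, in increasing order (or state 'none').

5

Compare each point to [49.5, 65.3]: sample 5 = 67.3 > UCL.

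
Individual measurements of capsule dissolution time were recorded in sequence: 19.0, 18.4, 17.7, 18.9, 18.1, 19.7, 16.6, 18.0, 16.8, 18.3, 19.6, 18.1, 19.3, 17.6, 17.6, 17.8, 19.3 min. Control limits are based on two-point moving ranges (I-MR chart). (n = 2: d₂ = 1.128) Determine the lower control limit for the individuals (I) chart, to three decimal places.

X̄ = (19.0 + 18.4 + 17.7 + 18.9 + 18.1 + 19.7 + 16.6 + 18.0 + 16.8 + 18.3 + 19.6 + 18.1 + 19.3 + 17.6 + 17.6 + 17.8 + 19.3) / 17 = 18.2824
Moving ranges: 0.6, 0.7, 1.2, 0.8, 1.6, 3.1, 1.4, 1.2, 1.5, 1.3, 1.5, 1.2, 1.7, 0.0, 0.2, 1.5; M̄R̄ = 19.5000 / 16 = 1.2188
LCL = X̄ − 3·M̄R̄/d₂ = 18.2824 − 3 × 1.2188 / 1.128 = 15.0410

15.041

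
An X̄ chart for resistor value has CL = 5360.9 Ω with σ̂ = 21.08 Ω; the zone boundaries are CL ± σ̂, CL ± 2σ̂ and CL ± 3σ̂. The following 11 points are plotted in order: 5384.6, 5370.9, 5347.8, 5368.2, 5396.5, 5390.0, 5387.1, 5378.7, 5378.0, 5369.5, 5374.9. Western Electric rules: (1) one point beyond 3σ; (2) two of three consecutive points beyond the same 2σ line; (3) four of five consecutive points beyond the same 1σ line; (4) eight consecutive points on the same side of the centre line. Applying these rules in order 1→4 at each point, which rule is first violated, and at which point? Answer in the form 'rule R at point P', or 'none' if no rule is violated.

Zone of each point (C = within 1σ̂, B = 1σ̂–2σ̂, A = 2σ̂–3σ̂, * = beyond 3σ̂; sign = side of CL): 1:+B, 2:+C, 3:-C, 4:+C, 5:+B, 6:+B, 7:+B, 8:+C, 9:+C, 10:+C, 11:+C
Rule 4 (eight consecutive points on the same side of the centre line) is satisfied at point 11.

rule 4 at point 11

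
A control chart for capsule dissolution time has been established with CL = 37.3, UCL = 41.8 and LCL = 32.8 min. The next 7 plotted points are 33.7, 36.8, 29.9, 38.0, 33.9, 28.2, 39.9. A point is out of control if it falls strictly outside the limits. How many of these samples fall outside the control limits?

2

Compare each point to [32.8, 41.8]: sample 3 = 29.9 < LCL; sample 6 = 28.2 < LCL.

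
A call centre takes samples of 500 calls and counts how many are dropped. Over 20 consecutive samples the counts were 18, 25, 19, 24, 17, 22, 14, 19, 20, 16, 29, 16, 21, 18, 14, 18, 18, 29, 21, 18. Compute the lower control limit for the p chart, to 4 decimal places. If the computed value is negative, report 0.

0.0134

p̄ = Σdᵢ / (k·n) = 396 / (20 × 500) = 0.03960
LCL = p̄ − 3·√(p̄(1−p̄)/n) = 0.03960 − 3 × 0.00872 = 0.01344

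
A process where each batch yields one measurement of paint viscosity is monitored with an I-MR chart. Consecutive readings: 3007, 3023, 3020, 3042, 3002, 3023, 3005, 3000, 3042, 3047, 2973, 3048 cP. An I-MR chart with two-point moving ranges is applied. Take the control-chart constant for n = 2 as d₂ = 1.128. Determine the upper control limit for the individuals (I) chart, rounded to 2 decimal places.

X̄ = (3007 + 3023 + 3020 + 3042 + 3002 + 3023 + 3005 + 3000 + 3042 + 3047 + 2973 + 3048) / 12 = 3019.3333
Moving ranges: 16, 3, 22, 40, 21, 18, 5, 42, 5, 74, 75; M̄R̄ = 321.0000 / 11 = 29.1818
UCL = X̄ + 3·M̄R̄/d₂ = 3019.3333 + 3 × 29.1818 / 1.128 = 3096.9446

3096.94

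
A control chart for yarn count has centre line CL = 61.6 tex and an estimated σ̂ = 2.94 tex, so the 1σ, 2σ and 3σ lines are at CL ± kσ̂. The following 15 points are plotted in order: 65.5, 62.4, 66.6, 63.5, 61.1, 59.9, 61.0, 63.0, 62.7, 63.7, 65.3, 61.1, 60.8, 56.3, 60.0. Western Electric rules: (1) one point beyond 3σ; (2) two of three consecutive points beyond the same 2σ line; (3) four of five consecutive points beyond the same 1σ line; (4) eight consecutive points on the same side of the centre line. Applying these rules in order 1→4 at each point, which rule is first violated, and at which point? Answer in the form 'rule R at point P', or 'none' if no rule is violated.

none

Zone of each point (C = within 1σ̂, B = 1σ̂–2σ̂, A = 2σ̂–3σ̂, * = beyond 3σ̂; sign = side of CL): 1:+B, 2:+C, 3:+B, 4:+C, 5:-C, 6:-C, 7:-C, 8:+C, 9:+C, 10:+C, 11:+B, 12:-C, 13:-C, 14:-B, 15:-C
No rule fires across all 15 points.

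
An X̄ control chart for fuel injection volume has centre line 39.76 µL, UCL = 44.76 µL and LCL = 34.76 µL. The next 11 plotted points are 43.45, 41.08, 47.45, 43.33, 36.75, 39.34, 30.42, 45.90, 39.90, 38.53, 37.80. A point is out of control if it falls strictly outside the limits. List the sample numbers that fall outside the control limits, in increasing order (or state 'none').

Compare each point to [34.76, 44.76]: sample 3 = 47.45 > UCL; sample 7 = 30.42 < LCL; sample 8 = 45.90 > UCL.

3, 7, 8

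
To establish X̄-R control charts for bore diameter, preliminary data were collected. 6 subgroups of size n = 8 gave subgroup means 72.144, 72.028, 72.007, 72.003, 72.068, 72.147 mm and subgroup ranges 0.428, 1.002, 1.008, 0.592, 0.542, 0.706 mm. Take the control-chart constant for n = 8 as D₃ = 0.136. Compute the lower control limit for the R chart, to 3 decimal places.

R̄ = (0.428 + 1.002 + 1.008 + 0.592 + 0.542 + 0.706) / 6 = 4.2780 / 6 = 0.7130
LCL_R = D₃·R̄ = 0.136 × 0.7130 = 0.0970

0.097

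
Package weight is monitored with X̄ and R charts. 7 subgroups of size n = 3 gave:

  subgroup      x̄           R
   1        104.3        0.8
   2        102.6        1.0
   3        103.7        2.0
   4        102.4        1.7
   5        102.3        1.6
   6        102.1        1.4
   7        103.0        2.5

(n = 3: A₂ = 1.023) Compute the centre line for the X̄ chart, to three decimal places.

X̄̄ = (104.3 + 102.6 + 103.7 + 102.4 + 102.3 + 102.1 + 103.0) / 7 = 720.4000 / 7 = 102.9143
CL = X̄̄ = 102.9143

102.914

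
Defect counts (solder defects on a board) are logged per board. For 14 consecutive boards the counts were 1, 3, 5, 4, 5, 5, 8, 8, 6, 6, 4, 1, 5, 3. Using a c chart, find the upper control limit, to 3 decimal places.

c̄ = (1 + 3 + 5 + 4 + 5 + 5 + 8 + 8 + 6 + 6 + 4 + 1 + 5 + 3) / 14 = 64 / 14 = 4.5714
UCL = c̄ + 3√c̄ = 4.5714 + 3 × √4.5714 = 4.5714 + 3 × 2.1381 = 10.9857

10.986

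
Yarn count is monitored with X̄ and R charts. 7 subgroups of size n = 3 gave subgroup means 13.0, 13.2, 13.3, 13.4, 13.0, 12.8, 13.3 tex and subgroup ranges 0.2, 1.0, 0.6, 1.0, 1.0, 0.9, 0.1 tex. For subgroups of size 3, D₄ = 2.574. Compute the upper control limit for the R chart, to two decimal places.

1.77

R̄ = (0.2 + 1.0 + 0.6 + 1.0 + 1.0 + 0.9 + 0.1) / 7 = 4.8000 / 7 = 0.6857
UCL_R = D₄·R̄ = 2.574 × 0.6857 = 1.7650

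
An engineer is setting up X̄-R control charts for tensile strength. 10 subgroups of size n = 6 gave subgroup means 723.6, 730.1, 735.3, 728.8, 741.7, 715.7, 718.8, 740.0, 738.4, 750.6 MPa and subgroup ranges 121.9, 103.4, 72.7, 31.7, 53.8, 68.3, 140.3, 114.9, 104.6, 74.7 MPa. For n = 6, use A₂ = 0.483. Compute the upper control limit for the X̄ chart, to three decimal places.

775.108

X̄̄ = (723.6 + 730.1 + 735.3 + 728.8 + 741.7 + 715.7 + 718.8 + 740.0 + 738.4 + 750.6) / 10 = 7323.0000 / 10 = 732.3000
R̄ = (121.9 + 103.4 + 72.7 + 31.7 + 53.8 + 68.3 + 140.3 + 114.9 + 104.6 + 74.7) / 10 = 886.3000 / 10 = 88.6300
UCL = X̄̄ + A₂·R̄ = 732.3000 + 0.483 × 88.6300 = 775.1083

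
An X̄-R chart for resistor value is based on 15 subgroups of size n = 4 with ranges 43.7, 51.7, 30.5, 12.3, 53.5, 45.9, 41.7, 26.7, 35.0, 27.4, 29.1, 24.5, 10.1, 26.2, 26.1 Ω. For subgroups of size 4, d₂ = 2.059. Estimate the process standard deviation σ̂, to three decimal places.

15.684

R̄ = (43.7 + 51.7 + 30.5 + 12.3 + 53.5 + 45.9 + 41.7 + 26.7 + 35.0 + 27.4 + 29.1 + 24.5 + 10.1 + 26.2 + 26.1) / 15 = 32.2933
σ̂ = R̄ / d₂ = 32.2933 / 2.059 = 15.6840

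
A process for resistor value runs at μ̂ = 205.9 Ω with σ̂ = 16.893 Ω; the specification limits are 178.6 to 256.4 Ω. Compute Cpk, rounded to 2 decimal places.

Cpu = (USL − μ̂) / (3σ̂) = (256.4 − 205.9) / (3 × 16.893) = 0.9965; Cpl = (μ̂ − LSL) / (3σ̂) = (205.9 − 178.6) / (3 × 16.893) = 0.5387; Cpk = min(Cpu, Cpl) = 0.5387

0.54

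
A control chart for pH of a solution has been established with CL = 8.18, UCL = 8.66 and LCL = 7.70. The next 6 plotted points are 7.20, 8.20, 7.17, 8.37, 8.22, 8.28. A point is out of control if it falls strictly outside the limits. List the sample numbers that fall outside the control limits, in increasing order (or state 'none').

1, 3

Compare each point to [7.70, 8.66]: sample 1 = 7.20 < LCL; sample 3 = 7.17 < LCL.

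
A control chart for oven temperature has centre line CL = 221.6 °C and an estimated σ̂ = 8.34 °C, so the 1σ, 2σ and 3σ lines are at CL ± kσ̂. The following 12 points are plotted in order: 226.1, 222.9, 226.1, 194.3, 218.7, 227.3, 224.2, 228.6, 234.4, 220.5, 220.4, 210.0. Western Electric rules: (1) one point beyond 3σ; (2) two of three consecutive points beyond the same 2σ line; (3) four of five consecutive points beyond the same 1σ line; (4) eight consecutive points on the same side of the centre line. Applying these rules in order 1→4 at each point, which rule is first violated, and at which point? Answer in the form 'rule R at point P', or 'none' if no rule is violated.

Zone of each point (C = within 1σ̂, B = 1σ̂–2σ̂, A = 2σ̂–3σ̂, * = beyond 3σ̂; sign = side of CL): 1:+C, 2:+C, 3:+C, 4:-*, 5:-C, 6:+C, 7:+C, 8:+C, 9:+B, 10:-C, 11:-C, 12:-B
Rule 1 (one point beyond the 3σ limits) is satisfied at point 4.

rule 1 at point 4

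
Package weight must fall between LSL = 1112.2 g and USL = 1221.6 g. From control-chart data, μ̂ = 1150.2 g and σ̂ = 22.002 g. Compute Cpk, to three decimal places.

Cpu = (USL − μ̂) / (3σ̂) = (1221.6 − 1150.2) / (3 × 22.002) = 1.0817; Cpl = (μ̂ − LSL) / (3σ̂) = (1150.2 − 1112.2) / (3 × 22.002) = 0.5757; Cpk = min(Cpu, Cpl) = 0.5757

0.576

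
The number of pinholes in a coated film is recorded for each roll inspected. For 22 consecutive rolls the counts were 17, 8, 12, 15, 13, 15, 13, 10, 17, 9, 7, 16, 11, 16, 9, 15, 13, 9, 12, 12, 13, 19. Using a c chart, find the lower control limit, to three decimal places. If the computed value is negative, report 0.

c̄ = (17 + 8 + 12 + 15 + 13 + 15 + 13 + 10 + 17 + 9 + 7 + 16 + 11 + 16 + 9 + 15 + 13 + 9 + 12 + 12 + 13 + 19) / 22 = 281 / 22 = 12.7727
LCL = c̄ − 3√c̄ = 12.7727 − 3 × 3.5739 = 2.0510

2.051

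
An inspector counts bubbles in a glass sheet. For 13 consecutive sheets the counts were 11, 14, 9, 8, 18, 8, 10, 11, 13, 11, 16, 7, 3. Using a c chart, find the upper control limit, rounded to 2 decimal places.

c̄ = (11 + 14 + 9 + 8 + 18 + 8 + 10 + 11 + 13 + 11 + 16 + 7 + 3) / 13 = 139 / 13 = 10.6923
UCL = c̄ + 3√c̄ = 10.6923 + 3 × √10.6923 = 10.6923 + 3 × 3.2699 = 20.5020

20.50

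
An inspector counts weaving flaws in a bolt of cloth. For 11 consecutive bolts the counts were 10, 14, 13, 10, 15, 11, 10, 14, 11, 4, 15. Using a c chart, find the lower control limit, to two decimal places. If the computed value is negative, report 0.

1.35

c̄ = (10 + 14 + 13 + 10 + 15 + 11 + 10 + 14 + 11 + 4 + 15) / 11 = 127 / 11 = 11.5455
LCL = c̄ − 3√c̄ = 11.5455 − 3 × 3.3979 = 1.3519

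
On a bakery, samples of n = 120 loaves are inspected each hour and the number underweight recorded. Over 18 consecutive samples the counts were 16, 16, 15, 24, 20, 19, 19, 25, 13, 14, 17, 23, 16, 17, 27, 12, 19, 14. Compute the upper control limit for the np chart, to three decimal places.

29.875

p̄ = Σdᵢ / (k·n) = 326 / (18 × 120) = 0.15093
UCL = np̄ + 3·√(np̄(1−p̄)) = 18.1111 + 3 × √(18.1111×0.84907) = 18.1111 + 3 × 3.9214 = 29.8754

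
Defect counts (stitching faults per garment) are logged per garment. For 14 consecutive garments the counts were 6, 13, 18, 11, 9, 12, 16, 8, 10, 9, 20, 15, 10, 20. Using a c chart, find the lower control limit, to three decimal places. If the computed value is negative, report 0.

c̄ = (6 + 13 + 18 + 11 + 9 + 12 + 16 + 8 + 10 + 9 + 20 + 15 + 10 + 20) / 14 = 177 / 14 = 12.6429
LCL = c̄ − 3√c̄ = 12.6429 − 3 × 3.5557 = 1.9758

1.976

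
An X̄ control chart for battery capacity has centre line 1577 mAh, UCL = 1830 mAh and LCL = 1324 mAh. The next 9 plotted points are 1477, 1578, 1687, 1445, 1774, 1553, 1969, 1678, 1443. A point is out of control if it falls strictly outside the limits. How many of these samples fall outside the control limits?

1

Compare each point to [1324, 1830]: sample 7 = 1969 > UCL.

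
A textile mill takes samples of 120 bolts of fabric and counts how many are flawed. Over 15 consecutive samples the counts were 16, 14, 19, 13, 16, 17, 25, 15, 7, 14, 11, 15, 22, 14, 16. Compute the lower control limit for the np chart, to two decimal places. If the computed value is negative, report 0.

p̄ = Σdᵢ / (k·n) = 234 / (15 × 120) = 0.13000
LCL = np̄ − 3·√(np̄(1−p̄)) = 15.6000 − 3 × 3.6840 = 4.5479

4.55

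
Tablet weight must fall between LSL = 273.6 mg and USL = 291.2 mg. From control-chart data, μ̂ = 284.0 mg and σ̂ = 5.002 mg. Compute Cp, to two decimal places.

Cp = (USL − LSL) / (6σ̂) = (291.2 − 273.6) / (6 × 5.002) = 17.6000 / 30.0120 = 0.5864

0.59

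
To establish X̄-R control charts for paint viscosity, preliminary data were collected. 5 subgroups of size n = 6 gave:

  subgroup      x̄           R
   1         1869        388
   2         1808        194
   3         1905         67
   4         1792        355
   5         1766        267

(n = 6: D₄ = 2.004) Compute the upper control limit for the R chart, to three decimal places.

R̄ = (388 + 194 + 67 + 355 + 267) / 5 = 1271.0000 / 5 = 254.2000
UCL_R = D₄·R̄ = 2.004 × 254.2000 = 509.4168

509.417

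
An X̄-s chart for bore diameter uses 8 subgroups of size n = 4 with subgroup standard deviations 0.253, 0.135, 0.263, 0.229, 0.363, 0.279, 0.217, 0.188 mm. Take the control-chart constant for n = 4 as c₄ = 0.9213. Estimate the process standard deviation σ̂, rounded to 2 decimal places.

s̄ = (0.253 + 0.135 + 0.263 + 0.229 + 0.363 + 0.279 + 0.217 + 0.188) / 8 = 0.2409
σ̂ = s̄ / c₄ = 0.2409 / 0.9213 = 0.2615

0.26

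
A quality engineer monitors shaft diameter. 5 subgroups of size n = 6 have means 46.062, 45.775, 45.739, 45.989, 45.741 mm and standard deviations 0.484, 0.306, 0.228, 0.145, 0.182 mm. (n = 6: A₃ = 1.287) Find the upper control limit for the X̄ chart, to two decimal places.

46.21

X̄̄ = (46.062 + 45.775 + 45.739 + 45.989 + 45.741) / 5 = 45.8612
s̄ = (0.484 + 0.306 + 0.228 + 0.145 + 0.182) / 5 = 0.2690
UCL = X̄̄ + A₃·s̄ = 45.8612 + 1.287 × 0.2690 = 46.2074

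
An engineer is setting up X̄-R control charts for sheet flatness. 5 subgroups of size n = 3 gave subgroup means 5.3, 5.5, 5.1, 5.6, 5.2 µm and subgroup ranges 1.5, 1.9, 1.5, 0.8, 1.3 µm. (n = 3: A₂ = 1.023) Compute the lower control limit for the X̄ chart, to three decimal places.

X̄̄ = (5.3 + 5.5 + 5.1 + 5.6 + 5.2) / 5 = 26.7000 / 5 = 5.3400
R̄ = (1.5 + 1.9 + 1.5 + 0.8 + 1.3) / 5 = 7.0000 / 5 = 1.4000
LCL = X̄̄ − A₂·R̄ = 5.3400 − 1.023 × 1.4000 = 3.9078

3.908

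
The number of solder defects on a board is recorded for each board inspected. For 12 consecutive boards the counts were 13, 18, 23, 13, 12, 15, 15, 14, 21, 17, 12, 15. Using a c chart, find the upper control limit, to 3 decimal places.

c̄ = (13 + 18 + 23 + 13 + 12 + 15 + 15 + 14 + 21 + 17 + 12 + 15) / 12 = 188 / 12 = 15.6667
UCL = c̄ + 3√c̄ = 15.6667 + 3 × √15.6667 = 15.6667 + 3 × 3.9581 = 27.5410

27.541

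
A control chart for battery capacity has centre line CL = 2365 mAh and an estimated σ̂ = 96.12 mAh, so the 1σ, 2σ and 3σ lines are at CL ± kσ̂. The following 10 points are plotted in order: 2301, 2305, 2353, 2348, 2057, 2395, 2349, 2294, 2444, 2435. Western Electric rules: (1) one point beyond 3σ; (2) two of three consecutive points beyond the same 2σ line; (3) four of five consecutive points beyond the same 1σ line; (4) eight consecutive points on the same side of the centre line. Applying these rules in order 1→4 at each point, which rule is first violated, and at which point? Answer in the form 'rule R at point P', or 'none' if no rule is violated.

Zone of each point (C = within 1σ̂, B = 1σ̂–2σ̂, A = 2σ̂–3σ̂, * = beyond 3σ̂; sign = side of CL): 1:-C, 2:-C, 3:-C, 4:-C, 5:-*, 6:+C, 7:-C, 8:-C, 9:+C, 10:+C
Rule 1 (one point beyond the 3σ limits) is satisfied at point 5.

rule 1 at point 5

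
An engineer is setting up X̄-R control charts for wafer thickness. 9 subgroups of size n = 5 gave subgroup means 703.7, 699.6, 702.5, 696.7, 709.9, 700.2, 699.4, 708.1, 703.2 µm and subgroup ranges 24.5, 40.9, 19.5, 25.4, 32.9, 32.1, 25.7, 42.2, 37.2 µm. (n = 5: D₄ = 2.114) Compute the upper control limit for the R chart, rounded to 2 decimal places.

R̄ = (24.5 + 40.9 + 19.5 + 25.4 + 32.9 + 32.1 + 25.7 + 42.2 + 37.2) / 9 = 280.4000 / 9 = 31.1556
UCL_R = D₄·R̄ = 2.114 × 31.1556 = 65.8628

65.86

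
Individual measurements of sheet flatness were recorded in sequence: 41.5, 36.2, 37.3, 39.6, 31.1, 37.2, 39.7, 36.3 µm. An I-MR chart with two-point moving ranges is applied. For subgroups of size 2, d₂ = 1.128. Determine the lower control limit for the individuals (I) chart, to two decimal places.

X̄ = (41.5 + 36.2 + 37.3 + 39.6 + 31.1 + 37.2 + 39.7 + 36.3) / 8 = 37.3625
Moving ranges: 5.3, 1.1, 2.3, 8.5, 6.1, 2.5, 3.4; M̄R̄ = 29.2000 / 7 = 4.1714
LCL = X̄ − 3·M̄R̄/d₂ = 37.3625 − 3 × 4.1714 / 1.128 = 26.2683

26.27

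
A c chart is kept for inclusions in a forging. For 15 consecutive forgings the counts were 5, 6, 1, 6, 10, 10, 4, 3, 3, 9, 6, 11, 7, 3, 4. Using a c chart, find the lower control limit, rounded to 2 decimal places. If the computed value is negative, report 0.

0.00

c̄ = (5 + 6 + 1 + 6 + 10 + 10 + 4 + 3 + 3 + 9 + 6 + 11 + 7 + 3 + 4) / 15 = 88 / 15 = 5.8667
LCL = c̄ − 3√c̄ = 5.8667 − 3 × 2.4221 = -1.3997 → 0 (cannot be negative)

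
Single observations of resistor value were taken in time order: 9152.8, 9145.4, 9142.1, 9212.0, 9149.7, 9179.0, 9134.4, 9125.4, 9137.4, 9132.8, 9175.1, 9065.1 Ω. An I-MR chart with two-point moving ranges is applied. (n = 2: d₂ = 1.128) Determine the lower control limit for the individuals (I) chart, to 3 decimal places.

9050.503

X̄ = (9152.8 + 9145.4 + 9142.1 + 9212.0 + 9149.7 + 9179.0 + 9134.4 + 9125.4 + 9137.4 + 9132.8 + 9175.1 + 9065.1) / 12 = 9145.9333
Moving ranges: 7.4, 3.3, 69.9, 62.3, 29.3, 44.6, 9.0, 12.0, 4.6, 42.3, 110.0; M̄R̄ = 394.7000 / 11 = 35.8818
LCL = X̄ − 3·M̄R̄/d₂ = 9145.9333 − 3 × 35.8818 / 1.128 = 9050.5030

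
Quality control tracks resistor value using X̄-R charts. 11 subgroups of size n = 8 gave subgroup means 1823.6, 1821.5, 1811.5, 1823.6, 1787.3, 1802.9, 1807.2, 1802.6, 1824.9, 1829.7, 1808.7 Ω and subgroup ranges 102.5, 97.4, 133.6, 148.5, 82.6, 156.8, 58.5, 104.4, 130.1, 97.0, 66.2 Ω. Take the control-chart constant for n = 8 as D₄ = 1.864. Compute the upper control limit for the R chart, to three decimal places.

R̄ = (102.5 + 97.4 + 133.6 + 148.5 + 82.6 + 156.8 + 58.5 + 104.4 + 130.1 + 97.0 + 66.2) / 11 = 1177.6000 / 11 = 107.0545
UCL_R = D₄·R̄ = 1.864 × 107.0545 = 199.5497

199.550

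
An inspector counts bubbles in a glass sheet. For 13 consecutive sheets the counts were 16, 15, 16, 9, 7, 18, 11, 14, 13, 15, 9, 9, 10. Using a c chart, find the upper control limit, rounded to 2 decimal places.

23.05

c̄ = (16 + 15 + 16 + 9 + 7 + 18 + 11 + 14 + 13 + 15 + 9 + 9 + 10) / 13 = 162 / 13 = 12.4615
UCL = c̄ + 3√c̄ = 12.4615 + 3 × √12.4615 = 12.4615 + 3 × 3.5301 = 23.0518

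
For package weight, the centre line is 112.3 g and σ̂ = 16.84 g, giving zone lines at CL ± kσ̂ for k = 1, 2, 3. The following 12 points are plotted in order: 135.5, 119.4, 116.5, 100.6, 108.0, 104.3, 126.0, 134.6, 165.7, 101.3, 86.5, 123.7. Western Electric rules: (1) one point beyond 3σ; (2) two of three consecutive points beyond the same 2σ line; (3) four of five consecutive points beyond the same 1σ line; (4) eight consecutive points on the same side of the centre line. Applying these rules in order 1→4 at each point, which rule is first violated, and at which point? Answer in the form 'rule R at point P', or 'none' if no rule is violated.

Zone of each point (C = within 1σ̂, B = 1σ̂–2σ̂, A = 2σ̂–3σ̂, * = beyond 3σ̂; sign = side of CL): 1:+B, 2:+C, 3:+C, 4:-C, 5:-C, 6:-C, 7:+C, 8:+B, 9:+*, 10:-C, 11:-B, 12:+C
Rule 1 (one point beyond the 3σ limits) is satisfied at point 9.

rule 1 at point 9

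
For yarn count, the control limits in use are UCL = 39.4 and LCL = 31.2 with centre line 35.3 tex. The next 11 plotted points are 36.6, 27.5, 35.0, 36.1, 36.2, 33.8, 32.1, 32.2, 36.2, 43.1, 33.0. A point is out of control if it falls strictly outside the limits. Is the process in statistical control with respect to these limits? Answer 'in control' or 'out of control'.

out of control

Compare each point to [31.2, 39.4]: sample 2 = 27.5 < LCL; sample 10 = 43.1 > UCL.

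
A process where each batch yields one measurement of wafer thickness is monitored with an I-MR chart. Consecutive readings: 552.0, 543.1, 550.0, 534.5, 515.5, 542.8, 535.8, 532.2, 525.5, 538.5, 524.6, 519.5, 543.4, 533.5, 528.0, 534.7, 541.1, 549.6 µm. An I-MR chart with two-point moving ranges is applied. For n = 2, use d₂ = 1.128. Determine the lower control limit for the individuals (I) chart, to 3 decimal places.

X̄ = (552.0 + 543.1 + 550.0 + 534.5 + 515.5 + 542.8 + 535.8 + 532.2 + 525.5 + 538.5 + 524.6 + 519.5 + 543.4 + 533.5 + 528.0 + 534.7 + 541.1 + 549.6) / 18 = 535.7944
Moving ranges: 8.9, 6.9, 15.5, 19.0, 27.3, 7.0, 3.6, 6.7, 13.0, 13.9, 5.1, 23.9, 9.9, 5.5, 6.7, 6.4, 8.5; M̄R̄ = 187.8000 / 17 = 11.0471
LCL = X̄ − 3·M̄R̄/d₂ = 535.7944 − 3 × 11.0471 / 1.128 = 506.4140

506.414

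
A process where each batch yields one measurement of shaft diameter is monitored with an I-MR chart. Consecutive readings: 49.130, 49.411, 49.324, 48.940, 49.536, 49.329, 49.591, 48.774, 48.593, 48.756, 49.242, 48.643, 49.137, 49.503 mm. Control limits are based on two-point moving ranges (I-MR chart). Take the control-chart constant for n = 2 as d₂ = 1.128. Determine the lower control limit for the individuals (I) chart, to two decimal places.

X̄ = (49.130 + 49.411 + 49.324 + 48.940 + 49.536 + 49.329 + 49.591 + 48.774 + 48.593 + 48.756 + 49.242 + 48.643 + 49.137 + 49.503) / 14 = 49.1364
Moving ranges: 0.281, 0.087, 0.384, 0.596, 0.207, 0.262, 0.817, 0.181, 0.163, 0.486, 0.599, 0.494, 0.366; M̄R̄ = 4.9230 / 13 = 0.3787
LCL = X̄ − 3·M̄R̄/d₂ = 49.1364 − 3 × 0.3787 / 1.128 = 48.1292

48.13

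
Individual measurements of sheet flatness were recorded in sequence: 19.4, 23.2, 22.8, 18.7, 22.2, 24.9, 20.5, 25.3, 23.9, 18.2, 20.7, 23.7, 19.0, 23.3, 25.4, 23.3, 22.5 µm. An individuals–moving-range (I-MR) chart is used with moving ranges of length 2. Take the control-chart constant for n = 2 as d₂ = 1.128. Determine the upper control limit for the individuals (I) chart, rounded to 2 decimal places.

30.54

X̄ = (19.4 + 23.2 + 22.8 + 18.7 + 22.2 + 24.9 + 20.5 + 25.3 + 23.9 + 18.2 + 20.7 + 23.7 + 19.0 + 23.3 + 25.4 + 23.3 + 22.5) / 17 = 22.1765
Moving ranges: 3.8, 0.4, 4.1, 3.5, 2.7, 4.4, 4.8, 1.4, 5.7, 2.5, 3.0, 4.7, 4.3, 2.1, 2.1, 0.8; M̄R̄ = 50.3000 / 16 = 3.1437
UCL = X̄ + 3·M̄R̄/d₂ = 22.1765 + 3 × 3.1437 / 1.128 = 30.5375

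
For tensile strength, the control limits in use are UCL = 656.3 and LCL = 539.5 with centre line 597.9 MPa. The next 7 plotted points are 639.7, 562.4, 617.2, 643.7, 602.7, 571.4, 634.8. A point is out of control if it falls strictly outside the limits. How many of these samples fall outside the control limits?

All 7 points lie within [539.5, 656.3].

0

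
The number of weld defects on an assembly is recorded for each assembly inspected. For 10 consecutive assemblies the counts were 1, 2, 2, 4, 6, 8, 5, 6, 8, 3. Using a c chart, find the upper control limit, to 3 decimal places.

c̄ = (1 + 2 + 2 + 4 + 6 + 8 + 5 + 6 + 8 + 3) / 10 = 45 / 10 = 4.5000
UCL = c̄ + 3√c̄ = 4.5000 + 3 × √4.5000 = 4.5000 + 3 × 2.1213 = 10.8640

10.864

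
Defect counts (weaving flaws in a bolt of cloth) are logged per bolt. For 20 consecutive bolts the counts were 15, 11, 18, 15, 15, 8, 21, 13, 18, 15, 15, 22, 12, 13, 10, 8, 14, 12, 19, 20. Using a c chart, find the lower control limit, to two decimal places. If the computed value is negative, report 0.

3.20

c̄ = (15 + 11 + 18 + 15 + 15 + 8 + 21 + 13 + 18 + 15 + 15 + 22 + 12 + 13 + 10 + 8 + 14 + 12 + 19 + 20) / 20 = 294 / 20 = 14.7000
LCL = c̄ − 3√c̄ = 14.7000 − 3 × 3.8341 = 3.1978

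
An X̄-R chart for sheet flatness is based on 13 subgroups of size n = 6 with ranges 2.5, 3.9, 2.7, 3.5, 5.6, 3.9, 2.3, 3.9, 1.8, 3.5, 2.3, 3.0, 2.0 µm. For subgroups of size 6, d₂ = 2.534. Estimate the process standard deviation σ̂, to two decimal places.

R̄ = (2.5 + 3.9 + 2.7 + 3.5 + 5.6 + 3.9 + 2.3 + 3.9 + 1.8 + 3.5 + 2.3 + 3.0 + 2.0) / 13 = 3.1462
σ̂ = R̄ / d₂ = 3.1462 / 2.534 = 1.2416

1.24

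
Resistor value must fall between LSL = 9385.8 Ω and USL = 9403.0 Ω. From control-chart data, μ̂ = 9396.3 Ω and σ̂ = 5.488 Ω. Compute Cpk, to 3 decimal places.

Cpu = (USL − μ̂) / (3σ̂) = (9403.0 − 9396.3) / (3 × 5.488) = 0.4069; Cpl = (μ̂ − LSL) / (3σ̂) = (9396.3 − 9385.8) / (3 × 5.488) = 0.6378; Cpk = min(Cpu, Cpl) = 0.4069

0.407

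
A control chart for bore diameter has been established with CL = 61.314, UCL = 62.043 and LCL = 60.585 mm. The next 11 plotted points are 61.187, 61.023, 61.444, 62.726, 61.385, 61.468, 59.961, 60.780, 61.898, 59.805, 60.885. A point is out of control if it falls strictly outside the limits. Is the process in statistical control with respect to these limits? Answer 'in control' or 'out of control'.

out of control

Compare each point to [60.585, 62.043]: sample 4 = 62.726 > UCL; sample 7 = 59.961 < LCL; sample 10 = 59.805 < LCL.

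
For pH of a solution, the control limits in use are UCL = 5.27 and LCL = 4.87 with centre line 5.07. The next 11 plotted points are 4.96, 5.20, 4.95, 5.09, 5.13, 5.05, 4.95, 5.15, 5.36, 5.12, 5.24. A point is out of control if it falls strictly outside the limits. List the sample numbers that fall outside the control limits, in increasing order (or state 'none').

9

Compare each point to [4.87, 5.27]: sample 9 = 5.36 > UCL.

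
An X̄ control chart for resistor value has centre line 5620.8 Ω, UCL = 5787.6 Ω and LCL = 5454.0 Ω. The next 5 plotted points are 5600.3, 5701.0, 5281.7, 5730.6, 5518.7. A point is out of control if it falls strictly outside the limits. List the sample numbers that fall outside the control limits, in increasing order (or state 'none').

Compare each point to [5454.0, 5787.6]: sample 3 = 5281.7 < LCL.

3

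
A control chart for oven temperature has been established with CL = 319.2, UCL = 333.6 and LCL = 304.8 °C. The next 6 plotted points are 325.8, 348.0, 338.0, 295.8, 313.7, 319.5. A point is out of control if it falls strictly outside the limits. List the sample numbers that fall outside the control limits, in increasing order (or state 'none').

2, 3, 4

Compare each point to [304.8, 333.6]: sample 2 = 348.0 > UCL; sample 3 = 338.0 > UCL; sample 4 = 295.8 < LCL.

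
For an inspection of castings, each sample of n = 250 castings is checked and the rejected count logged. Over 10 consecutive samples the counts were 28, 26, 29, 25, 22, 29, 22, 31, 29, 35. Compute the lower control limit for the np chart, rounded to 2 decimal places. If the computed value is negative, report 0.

12.73

p̄ = Σdᵢ / (k·n) = 276 / (10 × 250) = 0.11040
LCL = np̄ − 3·√(np̄(1−p̄)) = 27.6000 − 3 × 4.9551 = 12.7347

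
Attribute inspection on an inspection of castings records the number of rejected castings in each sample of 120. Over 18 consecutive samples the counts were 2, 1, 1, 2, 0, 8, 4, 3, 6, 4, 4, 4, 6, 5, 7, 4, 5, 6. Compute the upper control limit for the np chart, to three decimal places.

9.899

p̄ = Σdᵢ / (k·n) = 72 / (18 × 120) = 0.03333
UCL = np̄ + 3·√(np̄(1−p̄)) = 4.0000 + 3 × √(4.0000×0.96667) = 4.0000 + 3 × 1.9664 = 9.8992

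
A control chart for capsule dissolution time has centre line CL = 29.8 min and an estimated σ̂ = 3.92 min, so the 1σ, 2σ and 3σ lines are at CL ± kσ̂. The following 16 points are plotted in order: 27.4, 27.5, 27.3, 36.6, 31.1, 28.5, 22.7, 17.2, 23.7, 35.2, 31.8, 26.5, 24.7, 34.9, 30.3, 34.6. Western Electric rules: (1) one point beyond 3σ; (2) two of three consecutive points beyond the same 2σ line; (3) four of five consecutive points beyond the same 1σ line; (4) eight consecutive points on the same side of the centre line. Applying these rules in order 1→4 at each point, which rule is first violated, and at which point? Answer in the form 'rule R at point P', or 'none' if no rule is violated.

rule 1 at point 8

Zone of each point (C = within 1σ̂, B = 1σ̂–2σ̂, A = 2σ̂–3σ̂, * = beyond 3σ̂; sign = side of CL): 1:-C, 2:-C, 3:-C, 4:+B, 5:+C, 6:-C, 7:-B, 8:-*, 9:-B, 10:+B, 11:+C, 12:-C, 13:-B, 14:+B, 15:+C, 16:+B
Rule 1 (one point beyond the 3σ limits) is satisfied at point 8.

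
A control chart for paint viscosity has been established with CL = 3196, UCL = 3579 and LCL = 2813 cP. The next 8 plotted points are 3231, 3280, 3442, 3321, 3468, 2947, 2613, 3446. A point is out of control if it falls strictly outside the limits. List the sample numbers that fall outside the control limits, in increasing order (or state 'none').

Compare each point to [2813, 3579]: sample 7 = 2613 < LCL.

7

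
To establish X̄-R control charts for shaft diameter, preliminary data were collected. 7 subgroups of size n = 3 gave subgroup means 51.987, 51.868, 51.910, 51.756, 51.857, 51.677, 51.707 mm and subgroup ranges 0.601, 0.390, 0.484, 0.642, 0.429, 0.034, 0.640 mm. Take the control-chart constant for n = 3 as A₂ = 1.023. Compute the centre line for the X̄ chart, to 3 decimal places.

X̄̄ = (51.987 + 51.868 + 51.910 + 51.756 + 51.857 + 51.677 + 51.707) / 7 = 362.7620 / 7 = 51.8231
CL = X̄̄ = 51.8231

51.823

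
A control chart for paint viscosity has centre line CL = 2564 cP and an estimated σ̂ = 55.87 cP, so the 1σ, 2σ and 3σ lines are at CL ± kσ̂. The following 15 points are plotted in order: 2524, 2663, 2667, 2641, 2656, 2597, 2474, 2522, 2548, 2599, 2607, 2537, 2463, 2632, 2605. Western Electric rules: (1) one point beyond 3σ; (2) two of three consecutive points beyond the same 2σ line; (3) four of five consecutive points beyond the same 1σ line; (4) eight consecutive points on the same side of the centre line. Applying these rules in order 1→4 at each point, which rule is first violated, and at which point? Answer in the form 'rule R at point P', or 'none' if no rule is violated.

Zone of each point (C = within 1σ̂, B = 1σ̂–2σ̂, A = 2σ̂–3σ̂, * = beyond 3σ̂; sign = side of CL): 1:-C, 2:+B, 3:+B, 4:+B, 5:+B, 6:+C, 7:-B, 8:-C, 9:-C, 10:+C, 11:+C, 12:-C, 13:-B, 14:+B, 15:+C
Rule 3 (four of five consecutive points beyond the same 1σ limit) is satisfied at point 5.

rule 3 at point 5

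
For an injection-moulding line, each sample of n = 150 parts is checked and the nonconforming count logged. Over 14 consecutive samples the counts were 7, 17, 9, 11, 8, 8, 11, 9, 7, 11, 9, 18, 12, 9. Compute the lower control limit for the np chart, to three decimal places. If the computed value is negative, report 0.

p̄ = Σdᵢ / (k·n) = 146 / (14 × 150) = 0.06952
LCL = np̄ − 3·√(np̄(1−p̄)) = 10.4286 − 3 × 3.1151 = 1.0834

1.083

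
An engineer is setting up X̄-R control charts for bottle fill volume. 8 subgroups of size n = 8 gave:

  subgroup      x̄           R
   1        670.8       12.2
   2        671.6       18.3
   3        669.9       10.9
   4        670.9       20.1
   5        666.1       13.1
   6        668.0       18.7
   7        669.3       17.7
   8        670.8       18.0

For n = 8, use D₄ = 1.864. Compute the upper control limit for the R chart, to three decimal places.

30.057

R̄ = (12.2 + 18.3 + 10.9 + 20.1 + 13.1 + 18.7 + 17.7 + 18.0) / 8 = 129.0000 / 8 = 16.1250
UCL_R = D₄·R̄ = 1.864 × 16.1250 = 30.0570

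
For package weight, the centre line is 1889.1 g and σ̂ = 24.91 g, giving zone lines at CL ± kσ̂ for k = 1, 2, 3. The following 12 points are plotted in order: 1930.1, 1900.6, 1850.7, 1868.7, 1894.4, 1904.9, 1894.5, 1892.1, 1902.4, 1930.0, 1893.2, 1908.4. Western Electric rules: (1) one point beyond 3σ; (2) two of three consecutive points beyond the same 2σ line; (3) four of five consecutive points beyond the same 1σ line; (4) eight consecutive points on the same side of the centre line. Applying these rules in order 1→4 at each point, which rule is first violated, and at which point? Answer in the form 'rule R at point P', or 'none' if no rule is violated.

rule 4 at point 12

Zone of each point (C = within 1σ̂, B = 1σ̂–2σ̂, A = 2σ̂–3σ̂, * = beyond 3σ̂; sign = side of CL): 1:+B, 2:+C, 3:-B, 4:-C, 5:+C, 6:+C, 7:+C, 8:+C, 9:+C, 10:+B, 11:+C, 12:+C
Rule 4 (eight consecutive points on the same side of the centre line) is satisfied at point 12.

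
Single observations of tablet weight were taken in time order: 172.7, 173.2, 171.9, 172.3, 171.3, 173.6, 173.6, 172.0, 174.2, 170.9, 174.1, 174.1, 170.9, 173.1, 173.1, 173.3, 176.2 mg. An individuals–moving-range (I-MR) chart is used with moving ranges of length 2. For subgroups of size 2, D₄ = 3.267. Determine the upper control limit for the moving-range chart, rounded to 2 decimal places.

4.96

Moving ranges: 0.5, 1.3, 0.4, 1.0, 2.3, 0.0, 1.6, 2.2, 3.3, 3.2, 0.0, 3.2, 2.2, 0.0, 0.2, 2.9; M̄R̄ = 24.3000 / 16 = 1.5188
UCL_MR = D₄·M̄R̄ = 3.267 × 1.5188 = 4.9618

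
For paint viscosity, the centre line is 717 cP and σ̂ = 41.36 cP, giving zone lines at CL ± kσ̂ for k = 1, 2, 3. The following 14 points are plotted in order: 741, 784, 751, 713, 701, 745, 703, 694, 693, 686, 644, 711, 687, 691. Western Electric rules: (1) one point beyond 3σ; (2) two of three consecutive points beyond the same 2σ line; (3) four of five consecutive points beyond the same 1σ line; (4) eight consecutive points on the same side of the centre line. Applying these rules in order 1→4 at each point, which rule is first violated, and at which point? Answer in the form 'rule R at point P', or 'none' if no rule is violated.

Zone of each point (C = within 1σ̂, B = 1σ̂–2σ̂, A = 2σ̂–3σ̂, * = beyond 3σ̂; sign = side of CL): 1:+C, 2:+B, 3:+C, 4:-C, 5:-C, 6:+C, 7:-C, 8:-C, 9:-C, 10:-C, 11:-B, 12:-C, 13:-C, 14:-C
Rule 4 (eight consecutive points on the same side of the centre line) is satisfied at point 14.

rule 4 at point 14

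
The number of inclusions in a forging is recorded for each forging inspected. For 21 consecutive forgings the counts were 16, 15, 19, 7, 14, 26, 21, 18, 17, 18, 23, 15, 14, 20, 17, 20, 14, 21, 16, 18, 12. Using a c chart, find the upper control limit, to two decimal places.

c̄ = (16 + 15 + 19 + 7 + 14 + 26 + 21 + 18 + 17 + 18 + 23 + 15 + 14 + 20 + 17 + 20 + 14 + 21 + 16 + 18 + 12) / 21 = 361 / 21 = 17.1905
UCL = c̄ + 3√c̄ = 17.1905 + 3 × √17.1905 = 17.1905 + 3 × 4.1461 = 29.6289

29.63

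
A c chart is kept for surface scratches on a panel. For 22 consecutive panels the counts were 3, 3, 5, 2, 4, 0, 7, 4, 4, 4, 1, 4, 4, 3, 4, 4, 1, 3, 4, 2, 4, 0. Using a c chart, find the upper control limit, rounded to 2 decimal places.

8.53

c̄ = (3 + 3 + 5 + 2 + 4 + 0 + 7 + 4 + 4 + 4 + 1 + 4 + 4 + 3 + 4 + 4 + 1 + 3 + 4 + 2 + 4 + 0) / 22 = 70 / 22 = 3.1818
UCL = c̄ + 3√c̄ = 3.1818 + 3 × √3.1818 = 3.1818 + 3 × 1.7838 = 8.5331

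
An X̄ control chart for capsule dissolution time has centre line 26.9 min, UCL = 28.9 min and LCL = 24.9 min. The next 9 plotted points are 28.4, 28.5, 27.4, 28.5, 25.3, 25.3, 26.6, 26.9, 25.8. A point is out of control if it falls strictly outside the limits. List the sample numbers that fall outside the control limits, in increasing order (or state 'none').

All 9 points lie within [24.9, 28.9].

none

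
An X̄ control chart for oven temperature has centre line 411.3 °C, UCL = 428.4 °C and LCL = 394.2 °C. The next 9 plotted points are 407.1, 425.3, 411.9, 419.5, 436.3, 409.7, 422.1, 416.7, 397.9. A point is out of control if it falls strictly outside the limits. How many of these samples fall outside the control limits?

Compare each point to [394.2, 428.4]: sample 5 = 436.3 > UCL.

1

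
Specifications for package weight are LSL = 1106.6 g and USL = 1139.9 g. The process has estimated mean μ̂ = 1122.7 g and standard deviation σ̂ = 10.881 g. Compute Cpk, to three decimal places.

Cpu = (USL − μ̂) / (3σ̂) = (1139.9 − 1122.7) / (3 × 10.881) = 0.5269; Cpl = (μ̂ − LSL) / (3σ̂) = (1122.7 − 1106.6) / (3 × 10.881) = 0.4932; Cpk = min(Cpu, Cpl) = 0.4932

0.493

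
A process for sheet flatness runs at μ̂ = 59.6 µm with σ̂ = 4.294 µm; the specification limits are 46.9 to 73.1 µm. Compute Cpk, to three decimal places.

0.986

Cpu = (USL − μ̂) / (3σ̂) = (73.1 − 59.6) / (3 × 4.294) = 1.0480; Cpl = (μ̂ − LSL) / (3σ̂) = (59.6 − 46.9) / (3 × 4.294) = 0.9859; Cpk = min(Cpu, Cpl) = 0.9859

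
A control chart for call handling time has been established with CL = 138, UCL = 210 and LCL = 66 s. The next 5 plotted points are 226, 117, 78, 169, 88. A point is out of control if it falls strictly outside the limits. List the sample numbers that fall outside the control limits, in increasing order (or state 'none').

1

Compare each point to [66, 210]: sample 1 = 226 > UCL.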